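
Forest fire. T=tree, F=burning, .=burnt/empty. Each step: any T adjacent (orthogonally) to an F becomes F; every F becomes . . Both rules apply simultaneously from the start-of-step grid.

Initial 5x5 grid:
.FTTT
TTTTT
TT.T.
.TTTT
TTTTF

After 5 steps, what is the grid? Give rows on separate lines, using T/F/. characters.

Step 1: 4 trees catch fire, 2 burn out
  ..FTT
  TFTTT
  TT.T.
  .TTTF
  TTTF.
Step 2: 6 trees catch fire, 4 burn out
  ...FT
  F.FTT
  TF.T.
  .TTF.
  TTF..
Step 3: 7 trees catch fire, 6 burn out
  ....F
  ...FT
  F..F.
  .FF..
  TF...
Step 4: 2 trees catch fire, 7 burn out
  .....
  ....F
  .....
  .....
  F....
Step 5: 0 trees catch fire, 2 burn out
  .....
  .....
  .....
  .....
  .....

.....
.....
.....
.....
.....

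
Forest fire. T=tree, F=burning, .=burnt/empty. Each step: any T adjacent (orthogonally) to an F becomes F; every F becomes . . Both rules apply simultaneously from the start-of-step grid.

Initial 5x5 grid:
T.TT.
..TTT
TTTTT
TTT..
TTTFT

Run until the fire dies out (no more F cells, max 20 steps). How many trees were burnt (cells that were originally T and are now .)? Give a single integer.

Step 1: +2 fires, +1 burnt (F count now 2)
Step 2: +2 fires, +2 burnt (F count now 2)
Step 3: +3 fires, +2 burnt (F count now 3)
Step 4: +4 fires, +3 burnt (F count now 4)
Step 5: +4 fires, +4 burnt (F count now 4)
Step 6: +2 fires, +4 burnt (F count now 2)
Step 7: +0 fires, +2 burnt (F count now 0)
Fire out after step 7
Initially T: 18, now '.': 24
Total burnt (originally-T cells now '.'): 17

Answer: 17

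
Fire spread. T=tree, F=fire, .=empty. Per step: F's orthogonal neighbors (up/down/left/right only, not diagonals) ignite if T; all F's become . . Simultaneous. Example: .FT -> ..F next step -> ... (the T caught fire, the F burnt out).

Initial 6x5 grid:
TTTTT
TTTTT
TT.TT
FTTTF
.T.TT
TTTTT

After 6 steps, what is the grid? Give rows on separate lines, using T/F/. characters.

Step 1: 5 trees catch fire, 2 burn out
  TTTTT
  TTTTT
  FT.TF
  .FTF.
  .T.TF
  TTTTT
Step 2: 8 trees catch fire, 5 burn out
  TTTTT
  FTTTF
  .F.F.
  ..F..
  .F.F.
  TTTTF
Step 3: 6 trees catch fire, 8 burn out
  FTTTF
  .FTF.
  .....
  .....
  .....
  TFTF.
Step 4: 5 trees catch fire, 6 burn out
  .FTF.
  ..F..
  .....
  .....
  .....
  F.F..
Step 5: 1 trees catch fire, 5 burn out
  ..F..
  .....
  .....
  .....
  .....
  .....
Step 6: 0 trees catch fire, 1 burn out
  .....
  .....
  .....
  .....
  .....
  .....

.....
.....
.....
.....
.....
.....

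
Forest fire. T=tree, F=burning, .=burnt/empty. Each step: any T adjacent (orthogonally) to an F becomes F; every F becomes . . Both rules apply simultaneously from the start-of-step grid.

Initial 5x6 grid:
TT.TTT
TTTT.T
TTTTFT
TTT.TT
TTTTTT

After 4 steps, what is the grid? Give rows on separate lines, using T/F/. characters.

Step 1: 3 trees catch fire, 1 burn out
  TT.TTT
  TTTT.T
  TTTF.F
  TTT.FT
  TTTTTT
Step 2: 5 trees catch fire, 3 burn out
  TT.TTT
  TTTF.F
  TTF...
  TTT..F
  TTTTFT
Step 3: 7 trees catch fire, 5 burn out
  TT.FTF
  TTF...
  TF....
  TTF...
  TTTF.F
Step 4: 5 trees catch fire, 7 burn out
  TT..F.
  TF....
  F.....
  TF....
  TTF...

TT..F.
TF....
F.....
TF....
TTF...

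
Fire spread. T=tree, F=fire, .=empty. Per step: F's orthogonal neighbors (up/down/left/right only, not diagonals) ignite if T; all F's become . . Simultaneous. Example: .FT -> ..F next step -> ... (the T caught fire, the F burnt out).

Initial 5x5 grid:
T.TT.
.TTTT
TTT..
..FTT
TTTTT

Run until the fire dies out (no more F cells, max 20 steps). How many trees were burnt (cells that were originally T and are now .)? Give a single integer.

Step 1: +3 fires, +1 burnt (F count now 3)
Step 2: +5 fires, +3 burnt (F count now 5)
Step 3: +6 fires, +5 burnt (F count now 6)
Step 4: +2 fires, +6 burnt (F count now 2)
Step 5: +0 fires, +2 burnt (F count now 0)
Fire out after step 5
Initially T: 17, now '.': 24
Total burnt (originally-T cells now '.'): 16

Answer: 16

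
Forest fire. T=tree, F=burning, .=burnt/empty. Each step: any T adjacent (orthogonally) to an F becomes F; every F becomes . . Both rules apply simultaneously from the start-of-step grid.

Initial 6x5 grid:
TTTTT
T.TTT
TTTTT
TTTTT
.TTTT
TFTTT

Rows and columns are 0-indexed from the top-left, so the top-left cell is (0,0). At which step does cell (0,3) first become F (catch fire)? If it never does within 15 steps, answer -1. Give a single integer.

Step 1: cell (0,3)='T' (+3 fires, +1 burnt)
Step 2: cell (0,3)='T' (+3 fires, +3 burnt)
Step 3: cell (0,3)='T' (+5 fires, +3 burnt)
Step 4: cell (0,3)='T' (+4 fires, +5 burnt)
Step 5: cell (0,3)='T' (+4 fires, +4 burnt)
Step 6: cell (0,3)='T' (+4 fires, +4 burnt)
Step 7: cell (0,3)='F' (+3 fires, +4 burnt)
  -> target ignites at step 7
Step 8: cell (0,3)='.' (+1 fires, +3 burnt)
Step 9: cell (0,3)='.' (+0 fires, +1 burnt)
  fire out at step 9

7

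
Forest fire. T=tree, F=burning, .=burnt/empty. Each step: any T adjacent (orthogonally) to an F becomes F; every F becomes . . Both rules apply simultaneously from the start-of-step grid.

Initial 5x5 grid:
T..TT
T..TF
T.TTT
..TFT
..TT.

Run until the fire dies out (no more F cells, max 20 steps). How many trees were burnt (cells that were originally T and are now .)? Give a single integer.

Answer: 10

Derivation:
Step 1: +7 fires, +2 burnt (F count now 7)
Step 2: +3 fires, +7 burnt (F count now 3)
Step 3: +0 fires, +3 burnt (F count now 0)
Fire out after step 3
Initially T: 13, now '.': 22
Total burnt (originally-T cells now '.'): 10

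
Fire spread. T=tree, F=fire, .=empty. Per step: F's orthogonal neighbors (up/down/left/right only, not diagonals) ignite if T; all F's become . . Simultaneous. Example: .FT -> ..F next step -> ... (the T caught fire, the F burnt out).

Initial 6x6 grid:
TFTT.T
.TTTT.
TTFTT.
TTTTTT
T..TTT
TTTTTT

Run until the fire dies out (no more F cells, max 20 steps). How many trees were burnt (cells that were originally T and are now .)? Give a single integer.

Step 1: +7 fires, +2 burnt (F count now 7)
Step 2: +6 fires, +7 burnt (F count now 6)
Step 3: +4 fires, +6 burnt (F count now 4)
Step 4: +4 fires, +4 burnt (F count now 4)
Step 5: +4 fires, +4 burnt (F count now 4)
Step 6: +2 fires, +4 burnt (F count now 2)
Step 7: +0 fires, +2 burnt (F count now 0)
Fire out after step 7
Initially T: 28, now '.': 35
Total burnt (originally-T cells now '.'): 27

Answer: 27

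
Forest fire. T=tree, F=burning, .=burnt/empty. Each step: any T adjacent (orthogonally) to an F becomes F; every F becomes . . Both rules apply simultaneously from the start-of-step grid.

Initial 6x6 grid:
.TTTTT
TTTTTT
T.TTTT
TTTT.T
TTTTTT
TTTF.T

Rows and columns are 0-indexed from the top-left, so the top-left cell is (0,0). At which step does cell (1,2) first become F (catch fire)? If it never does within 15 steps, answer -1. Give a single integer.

Step 1: cell (1,2)='T' (+2 fires, +1 burnt)
Step 2: cell (1,2)='T' (+4 fires, +2 burnt)
Step 3: cell (1,2)='T' (+5 fires, +4 burnt)
Step 4: cell (1,2)='T' (+7 fires, +5 burnt)
Step 5: cell (1,2)='F' (+5 fires, +7 burnt)
  -> target ignites at step 5
Step 6: cell (1,2)='.' (+5 fires, +5 burnt)
Step 7: cell (1,2)='.' (+3 fires, +5 burnt)
Step 8: cell (1,2)='.' (+0 fires, +3 burnt)
  fire out at step 8

5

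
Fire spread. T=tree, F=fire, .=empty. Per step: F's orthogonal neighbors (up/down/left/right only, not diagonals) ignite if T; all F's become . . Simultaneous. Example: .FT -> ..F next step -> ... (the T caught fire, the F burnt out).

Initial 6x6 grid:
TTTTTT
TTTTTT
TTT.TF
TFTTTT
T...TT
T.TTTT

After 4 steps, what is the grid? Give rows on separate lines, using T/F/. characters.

Step 1: 6 trees catch fire, 2 burn out
  TTTTTT
  TTTTTF
  TFT.F.
  F.FTTF
  T...TT
  T.TTTT
Step 2: 9 trees catch fire, 6 burn out
  TTTTTF
  TFTTF.
  F.F...
  ...FF.
  F...TF
  T.TTTT
Step 3: 8 trees catch fire, 9 burn out
  TFTTF.
  F.FF..
  ......
  ......
  ....F.
  F.TTTF
Step 4: 4 trees catch fire, 8 burn out
  F.FF..
  ......
  ......
  ......
  ......
  ..TTF.

F.FF..
......
......
......
......
..TTF.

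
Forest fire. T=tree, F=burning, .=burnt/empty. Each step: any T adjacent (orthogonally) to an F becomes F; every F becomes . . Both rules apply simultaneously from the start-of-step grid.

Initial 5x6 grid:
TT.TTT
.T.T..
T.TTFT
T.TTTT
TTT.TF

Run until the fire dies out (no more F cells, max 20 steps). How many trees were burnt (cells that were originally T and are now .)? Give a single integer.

Step 1: +5 fires, +2 burnt (F count now 5)
Step 2: +3 fires, +5 burnt (F count now 3)
Step 3: +2 fires, +3 burnt (F count now 2)
Step 4: +2 fires, +2 burnt (F count now 2)
Step 5: +2 fires, +2 burnt (F count now 2)
Step 6: +1 fires, +2 burnt (F count now 1)
Step 7: +1 fires, +1 burnt (F count now 1)
Step 8: +1 fires, +1 burnt (F count now 1)
Step 9: +0 fires, +1 burnt (F count now 0)
Fire out after step 9
Initially T: 20, now '.': 27
Total burnt (originally-T cells now '.'): 17

Answer: 17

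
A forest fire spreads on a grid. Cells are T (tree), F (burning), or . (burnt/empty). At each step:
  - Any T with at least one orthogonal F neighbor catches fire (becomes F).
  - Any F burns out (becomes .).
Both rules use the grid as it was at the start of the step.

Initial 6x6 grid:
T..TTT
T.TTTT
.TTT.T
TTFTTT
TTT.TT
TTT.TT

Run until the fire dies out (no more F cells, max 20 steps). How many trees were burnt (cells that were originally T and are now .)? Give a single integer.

Answer: 26

Derivation:
Step 1: +4 fires, +1 burnt (F count now 4)
Step 2: +7 fires, +4 burnt (F count now 7)
Step 3: +5 fires, +7 burnt (F count now 5)
Step 4: +6 fires, +5 burnt (F count now 6)
Step 5: +3 fires, +6 burnt (F count now 3)
Step 6: +1 fires, +3 burnt (F count now 1)
Step 7: +0 fires, +1 burnt (F count now 0)
Fire out after step 7
Initially T: 28, now '.': 34
Total burnt (originally-T cells now '.'): 26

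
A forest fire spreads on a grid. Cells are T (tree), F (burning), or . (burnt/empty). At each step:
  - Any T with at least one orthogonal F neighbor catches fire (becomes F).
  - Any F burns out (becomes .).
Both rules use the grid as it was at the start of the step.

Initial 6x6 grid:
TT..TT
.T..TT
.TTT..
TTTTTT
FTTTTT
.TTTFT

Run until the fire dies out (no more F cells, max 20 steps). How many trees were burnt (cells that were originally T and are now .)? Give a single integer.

Step 1: +5 fires, +2 burnt (F count now 5)
Step 2: +7 fires, +5 burnt (F count now 7)
Step 3: +4 fires, +7 burnt (F count now 4)
Step 4: +3 fires, +4 burnt (F count now 3)
Step 5: +1 fires, +3 burnt (F count now 1)
Step 6: +1 fires, +1 burnt (F count now 1)
Step 7: +0 fires, +1 burnt (F count now 0)
Fire out after step 7
Initially T: 25, now '.': 32
Total burnt (originally-T cells now '.'): 21

Answer: 21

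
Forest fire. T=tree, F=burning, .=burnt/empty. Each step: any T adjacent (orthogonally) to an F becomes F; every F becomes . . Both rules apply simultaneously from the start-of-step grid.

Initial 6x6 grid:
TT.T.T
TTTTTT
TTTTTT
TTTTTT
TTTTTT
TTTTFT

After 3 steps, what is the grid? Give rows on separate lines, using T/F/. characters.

Step 1: 3 trees catch fire, 1 burn out
  TT.T.T
  TTTTTT
  TTTTTT
  TTTTTT
  TTTTFT
  TTTF.F
Step 2: 4 trees catch fire, 3 burn out
  TT.T.T
  TTTTTT
  TTTTTT
  TTTTFT
  TTTF.F
  TTF...
Step 3: 5 trees catch fire, 4 burn out
  TT.T.T
  TTTTTT
  TTTTFT
  TTTF.F
  TTF...
  TF....

TT.T.T
TTTTTT
TTTTFT
TTTF.F
TTF...
TF....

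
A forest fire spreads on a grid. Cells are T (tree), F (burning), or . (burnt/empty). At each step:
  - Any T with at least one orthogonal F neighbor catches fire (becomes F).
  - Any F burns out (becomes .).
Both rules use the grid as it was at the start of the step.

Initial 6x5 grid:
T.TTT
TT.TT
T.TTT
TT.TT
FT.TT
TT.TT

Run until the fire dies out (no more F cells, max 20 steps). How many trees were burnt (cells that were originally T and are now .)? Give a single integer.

Step 1: +3 fires, +1 burnt (F count now 3)
Step 2: +3 fires, +3 burnt (F count now 3)
Step 3: +1 fires, +3 burnt (F count now 1)
Step 4: +2 fires, +1 burnt (F count now 2)
Step 5: +0 fires, +2 burnt (F count now 0)
Fire out after step 5
Initially T: 23, now '.': 16
Total burnt (originally-T cells now '.'): 9

Answer: 9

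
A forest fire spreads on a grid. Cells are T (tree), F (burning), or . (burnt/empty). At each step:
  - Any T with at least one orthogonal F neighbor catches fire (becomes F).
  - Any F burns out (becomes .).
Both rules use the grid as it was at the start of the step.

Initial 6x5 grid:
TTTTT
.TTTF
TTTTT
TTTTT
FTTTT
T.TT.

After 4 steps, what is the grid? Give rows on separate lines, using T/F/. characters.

Step 1: 6 trees catch fire, 2 burn out
  TTTTF
  .TTF.
  TTTTF
  FTTTT
  .FTTT
  F.TT.
Step 2: 7 trees catch fire, 6 burn out
  TTTF.
  .TF..
  FTTF.
  .FTTF
  ..FTT
  ..TT.
Step 3: 9 trees catch fire, 7 burn out
  TTF..
  .F...
  .FF..
  ..FF.
  ...FF
  ..FT.
Step 4: 2 trees catch fire, 9 burn out
  TF...
  .....
  .....
  .....
  .....
  ...F.

TF...
.....
.....
.....
.....
...F.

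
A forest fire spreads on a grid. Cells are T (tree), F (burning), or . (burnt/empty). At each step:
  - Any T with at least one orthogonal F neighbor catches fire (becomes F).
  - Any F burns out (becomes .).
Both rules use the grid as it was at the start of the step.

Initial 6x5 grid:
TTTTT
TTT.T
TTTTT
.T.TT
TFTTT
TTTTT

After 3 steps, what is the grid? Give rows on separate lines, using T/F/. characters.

Step 1: 4 trees catch fire, 1 burn out
  TTTTT
  TTT.T
  TTTTT
  .F.TT
  F.FTT
  TFTTT
Step 2: 4 trees catch fire, 4 burn out
  TTTTT
  TTT.T
  TFTTT
  ...TT
  ...FT
  F.FTT
Step 3: 6 trees catch fire, 4 burn out
  TTTTT
  TFT.T
  F.FTT
  ...FT
  ....F
  ...FT

TTTTT
TFT.T
F.FTT
...FT
....F
...FT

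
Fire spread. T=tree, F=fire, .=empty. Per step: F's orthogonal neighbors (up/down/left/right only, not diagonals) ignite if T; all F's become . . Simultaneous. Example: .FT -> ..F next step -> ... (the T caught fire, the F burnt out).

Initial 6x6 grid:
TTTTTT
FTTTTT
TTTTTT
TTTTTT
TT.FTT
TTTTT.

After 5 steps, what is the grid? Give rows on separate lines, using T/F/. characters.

Step 1: 6 trees catch fire, 2 burn out
  FTTTTT
  .FTTTT
  FTTTTT
  TTTFTT
  TT..FT
  TTTFT.
Step 2: 10 trees catch fire, 6 burn out
  .FTTTT
  ..FTTT
  .FTFTT
  FTF.FT
  TT...F
  TTF.F.
Step 3: 8 trees catch fire, 10 burn out
  ..FTTT
  ...FTT
  ..F.FT
  .F...F
  FT....
  TF....
Step 4: 5 trees catch fire, 8 burn out
  ...FTT
  ....FT
  .....F
  ......
  .F....
  F.....
Step 5: 2 trees catch fire, 5 burn out
  ....FT
  .....F
  ......
  ......
  ......
  ......

....FT
.....F
......
......
......
......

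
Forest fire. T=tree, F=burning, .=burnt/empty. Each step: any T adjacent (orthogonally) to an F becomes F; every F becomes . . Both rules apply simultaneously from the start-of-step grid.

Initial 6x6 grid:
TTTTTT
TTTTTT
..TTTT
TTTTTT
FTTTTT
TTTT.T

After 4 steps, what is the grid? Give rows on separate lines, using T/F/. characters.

Step 1: 3 trees catch fire, 1 burn out
  TTTTTT
  TTTTTT
  ..TTTT
  FTTTTT
  .FTTTT
  FTTT.T
Step 2: 3 trees catch fire, 3 burn out
  TTTTTT
  TTTTTT
  ..TTTT
  .FTTTT
  ..FTTT
  .FTT.T
Step 3: 3 trees catch fire, 3 burn out
  TTTTTT
  TTTTTT
  ..TTTT
  ..FTTT
  ...FTT
  ..FT.T
Step 4: 4 trees catch fire, 3 burn out
  TTTTTT
  TTTTTT
  ..FTTT
  ...FTT
  ....FT
  ...F.T

TTTTTT
TTTTTT
..FTTT
...FTT
....FT
...F.T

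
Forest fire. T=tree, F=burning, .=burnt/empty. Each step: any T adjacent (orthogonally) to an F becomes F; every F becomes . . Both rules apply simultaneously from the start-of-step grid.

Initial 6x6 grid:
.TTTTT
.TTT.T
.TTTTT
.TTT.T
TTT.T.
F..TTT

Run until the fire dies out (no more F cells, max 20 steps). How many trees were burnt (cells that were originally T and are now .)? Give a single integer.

Step 1: +1 fires, +1 burnt (F count now 1)
Step 2: +1 fires, +1 burnt (F count now 1)
Step 3: +2 fires, +1 burnt (F count now 2)
Step 4: +2 fires, +2 burnt (F count now 2)
Step 5: +3 fires, +2 burnt (F count now 3)
Step 6: +3 fires, +3 burnt (F count now 3)
Step 7: +3 fires, +3 burnt (F count now 3)
Step 8: +2 fires, +3 burnt (F count now 2)
Step 9: +3 fires, +2 burnt (F count now 3)
Step 10: +1 fires, +3 burnt (F count now 1)
Step 11: +0 fires, +1 burnt (F count now 0)
Fire out after step 11
Initially T: 25, now '.': 32
Total burnt (originally-T cells now '.'): 21

Answer: 21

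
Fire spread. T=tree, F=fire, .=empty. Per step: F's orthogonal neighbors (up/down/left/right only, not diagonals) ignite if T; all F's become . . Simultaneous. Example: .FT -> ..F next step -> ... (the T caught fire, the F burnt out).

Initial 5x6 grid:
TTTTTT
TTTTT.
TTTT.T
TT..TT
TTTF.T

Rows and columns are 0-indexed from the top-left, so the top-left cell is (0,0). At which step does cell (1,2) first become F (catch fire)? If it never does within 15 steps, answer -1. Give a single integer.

Step 1: cell (1,2)='T' (+1 fires, +1 burnt)
Step 2: cell (1,2)='T' (+1 fires, +1 burnt)
Step 3: cell (1,2)='T' (+2 fires, +1 burnt)
Step 4: cell (1,2)='T' (+2 fires, +2 burnt)
Step 5: cell (1,2)='T' (+3 fires, +2 burnt)
Step 6: cell (1,2)='F' (+4 fires, +3 burnt)
  -> target ignites at step 6
Step 7: cell (1,2)='.' (+3 fires, +4 burnt)
Step 8: cell (1,2)='.' (+2 fires, +3 burnt)
Step 9: cell (1,2)='.' (+1 fires, +2 burnt)
Step 10: cell (1,2)='.' (+1 fires, +1 burnt)
Step 11: cell (1,2)='.' (+0 fires, +1 burnt)
  fire out at step 11

6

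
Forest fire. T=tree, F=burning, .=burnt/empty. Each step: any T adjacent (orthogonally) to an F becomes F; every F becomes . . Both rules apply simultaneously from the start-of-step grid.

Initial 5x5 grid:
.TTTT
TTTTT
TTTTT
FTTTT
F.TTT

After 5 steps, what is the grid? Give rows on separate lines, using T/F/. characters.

Step 1: 2 trees catch fire, 2 burn out
  .TTTT
  TTTTT
  FTTTT
  .FTTT
  ..TTT
Step 2: 3 trees catch fire, 2 burn out
  .TTTT
  FTTTT
  .FTTT
  ..FTT
  ..TTT
Step 3: 4 trees catch fire, 3 burn out
  .TTTT
  .FTTT
  ..FTT
  ...FT
  ..FTT
Step 4: 5 trees catch fire, 4 burn out
  .FTTT
  ..FTT
  ...FT
  ....F
  ...FT
Step 5: 4 trees catch fire, 5 burn out
  ..FTT
  ...FT
  ....F
  .....
  ....F

..FTT
...FT
....F
.....
....F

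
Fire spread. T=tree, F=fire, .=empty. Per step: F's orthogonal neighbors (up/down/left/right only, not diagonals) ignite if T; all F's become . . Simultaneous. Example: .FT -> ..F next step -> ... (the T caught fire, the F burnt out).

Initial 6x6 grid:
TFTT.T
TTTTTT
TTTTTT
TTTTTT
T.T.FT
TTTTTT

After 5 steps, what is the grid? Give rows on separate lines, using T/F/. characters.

Step 1: 6 trees catch fire, 2 burn out
  F.FT.T
  TFTTTT
  TTTTTT
  TTTTFT
  T.T..F
  TTTTFT
Step 2: 9 trees catch fire, 6 burn out
  ...F.T
  F.FTTT
  TFTTFT
  TTTF.F
  T.T...
  TTTF.F
Step 3: 9 trees catch fire, 9 burn out
  .....T
  ...FFT
  F.FF.F
  TFF...
  T.T...
  TTF...
Step 4: 4 trees catch fire, 9 burn out
  .....T
  .....F
  ......
  F.....
  T.F...
  TF....
Step 5: 3 trees catch fire, 4 burn out
  .....F
  ......
  ......
  ......
  F.....
  F.....

.....F
......
......
......
F.....
F.....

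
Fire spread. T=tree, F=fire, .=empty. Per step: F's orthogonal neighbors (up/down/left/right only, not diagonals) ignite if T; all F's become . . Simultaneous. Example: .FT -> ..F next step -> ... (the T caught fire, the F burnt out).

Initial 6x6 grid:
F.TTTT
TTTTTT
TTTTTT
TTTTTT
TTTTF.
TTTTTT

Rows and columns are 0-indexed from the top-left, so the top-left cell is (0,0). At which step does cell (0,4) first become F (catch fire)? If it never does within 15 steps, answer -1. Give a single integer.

Step 1: cell (0,4)='T' (+4 fires, +2 burnt)
Step 2: cell (0,4)='T' (+8 fires, +4 burnt)
Step 3: cell (0,4)='T' (+9 fires, +8 burnt)
Step 4: cell (0,4)='F' (+8 fires, +9 burnt)
  -> target ignites at step 4
Step 5: cell (0,4)='.' (+3 fires, +8 burnt)
Step 6: cell (0,4)='.' (+0 fires, +3 burnt)
  fire out at step 6

4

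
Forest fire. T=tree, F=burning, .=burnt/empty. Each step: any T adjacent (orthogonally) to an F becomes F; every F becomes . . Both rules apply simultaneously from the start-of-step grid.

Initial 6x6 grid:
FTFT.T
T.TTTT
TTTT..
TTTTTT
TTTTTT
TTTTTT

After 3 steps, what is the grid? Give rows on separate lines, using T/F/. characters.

Step 1: 4 trees catch fire, 2 burn out
  .F.F.T
  F.FTTT
  TTTT..
  TTTTTT
  TTTTTT
  TTTTTT
Step 2: 3 trees catch fire, 4 burn out
  .....T
  ...FTT
  FTFT..
  TTTTTT
  TTTTTT
  TTTTTT
Step 3: 5 trees catch fire, 3 burn out
  .....T
  ....FT
  .F.F..
  FTFTTT
  TTTTTT
  TTTTTT

.....T
....FT
.F.F..
FTFTTT
TTTTTT
TTTTTT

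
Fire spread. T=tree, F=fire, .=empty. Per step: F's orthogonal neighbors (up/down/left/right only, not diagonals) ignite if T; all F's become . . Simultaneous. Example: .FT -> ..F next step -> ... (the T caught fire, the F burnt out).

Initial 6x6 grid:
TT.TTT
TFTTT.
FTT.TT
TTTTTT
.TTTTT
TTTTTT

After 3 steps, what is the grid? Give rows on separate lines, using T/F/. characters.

Step 1: 5 trees catch fire, 2 burn out
  TF.TTT
  F.FTT.
  .FT.TT
  FTTTTT
  .TTTTT
  TTTTTT
Step 2: 4 trees catch fire, 5 burn out
  F..TTT
  ...FT.
  ..F.TT
  .FTTTT
  .TTTTT
  TTTTTT
Step 3: 4 trees catch fire, 4 burn out
  ...FTT
  ....F.
  ....TT
  ..FTTT
  .FTTTT
  TTTTTT

...FTT
....F.
....TT
..FTTT
.FTTTT
TTTTTT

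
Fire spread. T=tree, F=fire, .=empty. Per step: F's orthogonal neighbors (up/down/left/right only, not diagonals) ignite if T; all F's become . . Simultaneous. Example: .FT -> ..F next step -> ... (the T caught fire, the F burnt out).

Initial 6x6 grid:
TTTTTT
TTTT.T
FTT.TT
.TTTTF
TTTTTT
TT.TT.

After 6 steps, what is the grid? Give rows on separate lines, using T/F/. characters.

Step 1: 5 trees catch fire, 2 burn out
  TTTTTT
  FTTT.T
  .FT.TF
  .TTTF.
  TTTTTF
  TT.TT.
Step 2: 8 trees catch fire, 5 burn out
  FTTTTT
  .FTT.F
  ..F.F.
  .FTF..
  TTTTF.
  TT.TT.
Step 3: 7 trees catch fire, 8 burn out
  .FTTTF
  ..FT..
  ......
  ..F...
  TFTF..
  TT.TF.
Step 4: 7 trees catch fire, 7 burn out
  ..FTF.
  ...F..
  ......
  ......
  F.F...
  TF.F..
Step 5: 2 trees catch fire, 7 burn out
  ...F..
  ......
  ......
  ......
  ......
  F.....
Step 6: 0 trees catch fire, 2 burn out
  ......
  ......
  ......
  ......
  ......
  ......

......
......
......
......
......
......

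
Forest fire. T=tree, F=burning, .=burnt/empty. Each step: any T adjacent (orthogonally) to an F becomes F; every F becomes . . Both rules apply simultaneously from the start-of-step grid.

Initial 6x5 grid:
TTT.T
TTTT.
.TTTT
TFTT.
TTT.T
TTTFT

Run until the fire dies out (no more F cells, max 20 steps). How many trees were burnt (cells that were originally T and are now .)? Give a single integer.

Answer: 22

Derivation:
Step 1: +6 fires, +2 burnt (F count now 6)
Step 2: +7 fires, +6 burnt (F count now 7)
Step 3: +5 fires, +7 burnt (F count now 5)
Step 4: +4 fires, +5 burnt (F count now 4)
Step 5: +0 fires, +4 burnt (F count now 0)
Fire out after step 5
Initially T: 23, now '.': 29
Total burnt (originally-T cells now '.'): 22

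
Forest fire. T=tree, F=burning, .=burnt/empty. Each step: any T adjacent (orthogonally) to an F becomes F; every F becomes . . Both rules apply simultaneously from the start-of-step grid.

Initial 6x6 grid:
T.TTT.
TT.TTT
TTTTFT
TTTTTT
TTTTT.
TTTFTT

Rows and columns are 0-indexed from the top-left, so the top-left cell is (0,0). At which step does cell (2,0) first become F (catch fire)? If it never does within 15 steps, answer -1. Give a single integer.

Step 1: cell (2,0)='T' (+7 fires, +2 burnt)
Step 2: cell (2,0)='T' (+10 fires, +7 burnt)
Step 3: cell (2,0)='T' (+5 fires, +10 burnt)
Step 4: cell (2,0)='F' (+5 fires, +5 burnt)
  -> target ignites at step 4
Step 5: cell (2,0)='.' (+2 fires, +5 burnt)
Step 6: cell (2,0)='.' (+1 fires, +2 burnt)
Step 7: cell (2,0)='.' (+0 fires, +1 burnt)
  fire out at step 7

4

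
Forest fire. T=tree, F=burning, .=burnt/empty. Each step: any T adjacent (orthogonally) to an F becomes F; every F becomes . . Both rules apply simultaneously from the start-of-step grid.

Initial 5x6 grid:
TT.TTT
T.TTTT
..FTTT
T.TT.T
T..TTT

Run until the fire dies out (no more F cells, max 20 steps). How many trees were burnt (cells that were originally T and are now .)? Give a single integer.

Step 1: +3 fires, +1 burnt (F count now 3)
Step 2: +3 fires, +3 burnt (F count now 3)
Step 3: +4 fires, +3 burnt (F count now 4)
Step 4: +4 fires, +4 burnt (F count now 4)
Step 5: +2 fires, +4 burnt (F count now 2)
Step 6: +0 fires, +2 burnt (F count now 0)
Fire out after step 6
Initially T: 21, now '.': 25
Total burnt (originally-T cells now '.'): 16

Answer: 16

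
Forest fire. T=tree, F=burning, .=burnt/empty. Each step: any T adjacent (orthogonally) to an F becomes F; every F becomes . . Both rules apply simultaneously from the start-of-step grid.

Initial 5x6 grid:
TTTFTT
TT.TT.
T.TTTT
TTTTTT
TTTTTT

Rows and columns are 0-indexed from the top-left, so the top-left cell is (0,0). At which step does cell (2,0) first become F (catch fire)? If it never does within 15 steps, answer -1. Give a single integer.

Step 1: cell (2,0)='T' (+3 fires, +1 burnt)
Step 2: cell (2,0)='T' (+4 fires, +3 burnt)
Step 3: cell (2,0)='T' (+5 fires, +4 burnt)
Step 4: cell (2,0)='T' (+5 fires, +5 burnt)
Step 5: cell (2,0)='F' (+5 fires, +5 burnt)
  -> target ignites at step 5
Step 6: cell (2,0)='.' (+3 fires, +5 burnt)
Step 7: cell (2,0)='.' (+1 fires, +3 burnt)
Step 8: cell (2,0)='.' (+0 fires, +1 burnt)
  fire out at step 8

5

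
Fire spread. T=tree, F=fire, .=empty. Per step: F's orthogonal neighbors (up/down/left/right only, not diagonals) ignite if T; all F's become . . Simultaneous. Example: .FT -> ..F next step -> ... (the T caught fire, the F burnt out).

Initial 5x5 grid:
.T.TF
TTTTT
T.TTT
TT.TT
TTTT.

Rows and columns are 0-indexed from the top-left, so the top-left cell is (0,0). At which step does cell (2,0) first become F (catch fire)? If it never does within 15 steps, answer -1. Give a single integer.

Step 1: cell (2,0)='T' (+2 fires, +1 burnt)
Step 2: cell (2,0)='T' (+2 fires, +2 burnt)
Step 3: cell (2,0)='T' (+3 fires, +2 burnt)
Step 4: cell (2,0)='T' (+3 fires, +3 burnt)
Step 5: cell (2,0)='T' (+3 fires, +3 burnt)
Step 6: cell (2,0)='F' (+2 fires, +3 burnt)
  -> target ignites at step 6
Step 7: cell (2,0)='.' (+2 fires, +2 burnt)
Step 8: cell (2,0)='.' (+2 fires, +2 burnt)
Step 9: cell (2,0)='.' (+0 fires, +2 burnt)
  fire out at step 9

6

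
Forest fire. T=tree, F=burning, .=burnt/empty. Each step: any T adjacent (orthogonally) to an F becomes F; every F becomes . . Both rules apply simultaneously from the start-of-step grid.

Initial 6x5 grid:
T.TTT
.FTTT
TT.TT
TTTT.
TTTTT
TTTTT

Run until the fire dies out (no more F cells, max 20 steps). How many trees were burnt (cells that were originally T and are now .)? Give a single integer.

Answer: 24

Derivation:
Step 1: +2 fires, +1 burnt (F count now 2)
Step 2: +4 fires, +2 burnt (F count now 4)
Step 3: +6 fires, +4 burnt (F count now 6)
Step 4: +6 fires, +6 burnt (F count now 6)
Step 5: +3 fires, +6 burnt (F count now 3)
Step 6: +2 fires, +3 burnt (F count now 2)
Step 7: +1 fires, +2 burnt (F count now 1)
Step 8: +0 fires, +1 burnt (F count now 0)
Fire out after step 8
Initially T: 25, now '.': 29
Total burnt (originally-T cells now '.'): 24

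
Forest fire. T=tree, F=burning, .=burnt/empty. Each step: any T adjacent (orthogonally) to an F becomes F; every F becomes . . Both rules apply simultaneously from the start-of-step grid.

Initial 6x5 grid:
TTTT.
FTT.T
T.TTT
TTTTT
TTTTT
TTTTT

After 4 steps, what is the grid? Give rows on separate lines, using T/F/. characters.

Step 1: 3 trees catch fire, 1 burn out
  FTTT.
  .FT.T
  F.TTT
  TTTTT
  TTTTT
  TTTTT
Step 2: 3 trees catch fire, 3 burn out
  .FTT.
  ..F.T
  ..TTT
  FTTTT
  TTTTT
  TTTTT
Step 3: 4 trees catch fire, 3 burn out
  ..FT.
  ....T
  ..FTT
  .FTTT
  FTTTT
  TTTTT
Step 4: 5 trees catch fire, 4 burn out
  ...F.
  ....T
  ...FT
  ..FTT
  .FTTT
  FTTTT

...F.
....T
...FT
..FTT
.FTTT
FTTTT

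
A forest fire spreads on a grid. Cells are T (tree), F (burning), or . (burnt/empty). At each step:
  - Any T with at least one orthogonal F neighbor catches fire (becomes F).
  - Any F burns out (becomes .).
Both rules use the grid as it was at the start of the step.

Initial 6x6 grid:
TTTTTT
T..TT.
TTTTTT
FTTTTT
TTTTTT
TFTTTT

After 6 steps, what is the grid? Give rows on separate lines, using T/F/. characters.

Step 1: 6 trees catch fire, 2 burn out
  TTTTTT
  T..TT.
  FTTTTT
  .FTTTT
  FFTTTT
  F.FTTT
Step 2: 5 trees catch fire, 6 burn out
  TTTTTT
  F..TT.
  .FTTTT
  ..FTTT
  ..FTTT
  ...FTT
Step 3: 5 trees catch fire, 5 burn out
  FTTTTT
  ...TT.
  ..FTTT
  ...FTT
  ...FTT
  ....FT
Step 4: 5 trees catch fire, 5 burn out
  .FTTTT
  ...TT.
  ...FTT
  ....FT
  ....FT
  .....F
Step 5: 5 trees catch fire, 5 burn out
  ..FTTT
  ...FT.
  ....FT
  .....F
  .....F
  ......
Step 6: 3 trees catch fire, 5 burn out
  ...FTT
  ....F.
  .....F
  ......
  ......
  ......

...FTT
....F.
.....F
......
......
......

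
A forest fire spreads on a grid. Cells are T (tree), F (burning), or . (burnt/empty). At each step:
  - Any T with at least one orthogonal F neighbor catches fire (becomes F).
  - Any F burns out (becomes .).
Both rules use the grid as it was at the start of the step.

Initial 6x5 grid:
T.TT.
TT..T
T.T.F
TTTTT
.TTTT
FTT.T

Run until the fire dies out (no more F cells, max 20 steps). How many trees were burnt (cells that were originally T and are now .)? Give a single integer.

Answer: 18

Derivation:
Step 1: +3 fires, +2 burnt (F count now 3)
Step 2: +4 fires, +3 burnt (F count now 4)
Step 3: +5 fires, +4 burnt (F count now 5)
Step 4: +2 fires, +5 burnt (F count now 2)
Step 5: +1 fires, +2 burnt (F count now 1)
Step 6: +1 fires, +1 burnt (F count now 1)
Step 7: +2 fires, +1 burnt (F count now 2)
Step 8: +0 fires, +2 burnt (F count now 0)
Fire out after step 8
Initially T: 20, now '.': 28
Total burnt (originally-T cells now '.'): 18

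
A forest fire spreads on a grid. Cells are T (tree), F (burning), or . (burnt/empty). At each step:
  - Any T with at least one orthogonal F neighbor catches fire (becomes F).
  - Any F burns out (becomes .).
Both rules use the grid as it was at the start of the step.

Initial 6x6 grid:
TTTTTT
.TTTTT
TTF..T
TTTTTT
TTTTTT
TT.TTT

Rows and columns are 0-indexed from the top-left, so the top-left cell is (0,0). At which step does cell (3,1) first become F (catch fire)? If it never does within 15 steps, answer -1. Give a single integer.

Step 1: cell (3,1)='T' (+3 fires, +1 burnt)
Step 2: cell (3,1)='F' (+7 fires, +3 burnt)
  -> target ignites at step 2
Step 3: cell (3,1)='.' (+7 fires, +7 burnt)
Step 4: cell (3,1)='.' (+8 fires, +7 burnt)
Step 5: cell (3,1)='.' (+5 fires, +8 burnt)
Step 6: cell (3,1)='.' (+1 fires, +5 burnt)
Step 7: cell (3,1)='.' (+0 fires, +1 burnt)
  fire out at step 7

2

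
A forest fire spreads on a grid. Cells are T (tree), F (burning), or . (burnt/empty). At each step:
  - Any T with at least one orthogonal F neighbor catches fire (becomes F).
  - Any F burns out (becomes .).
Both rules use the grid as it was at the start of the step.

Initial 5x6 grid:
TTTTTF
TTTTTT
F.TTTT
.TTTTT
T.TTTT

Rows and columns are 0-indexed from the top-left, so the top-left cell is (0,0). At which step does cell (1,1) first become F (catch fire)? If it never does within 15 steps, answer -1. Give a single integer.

Step 1: cell (1,1)='T' (+3 fires, +2 burnt)
Step 2: cell (1,1)='F' (+5 fires, +3 burnt)
  -> target ignites at step 2
Step 3: cell (1,1)='.' (+6 fires, +5 burnt)
Step 4: cell (1,1)='.' (+4 fires, +6 burnt)
Step 5: cell (1,1)='.' (+3 fires, +4 burnt)
Step 6: cell (1,1)='.' (+3 fires, +3 burnt)
Step 7: cell (1,1)='.' (+0 fires, +3 burnt)
  fire out at step 7

2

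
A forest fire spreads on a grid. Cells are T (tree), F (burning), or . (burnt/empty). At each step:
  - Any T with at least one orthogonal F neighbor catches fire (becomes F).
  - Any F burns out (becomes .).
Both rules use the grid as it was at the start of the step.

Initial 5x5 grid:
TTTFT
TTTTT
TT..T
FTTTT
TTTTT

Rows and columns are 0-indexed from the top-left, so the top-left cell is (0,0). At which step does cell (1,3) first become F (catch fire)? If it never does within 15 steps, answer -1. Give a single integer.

Step 1: cell (1,3)='F' (+6 fires, +2 burnt)
  -> target ignites at step 1
Step 2: cell (1,3)='.' (+7 fires, +6 burnt)
Step 3: cell (1,3)='.' (+5 fires, +7 burnt)
Step 4: cell (1,3)='.' (+2 fires, +5 burnt)
Step 5: cell (1,3)='.' (+1 fires, +2 burnt)
Step 6: cell (1,3)='.' (+0 fires, +1 burnt)
  fire out at step 6

1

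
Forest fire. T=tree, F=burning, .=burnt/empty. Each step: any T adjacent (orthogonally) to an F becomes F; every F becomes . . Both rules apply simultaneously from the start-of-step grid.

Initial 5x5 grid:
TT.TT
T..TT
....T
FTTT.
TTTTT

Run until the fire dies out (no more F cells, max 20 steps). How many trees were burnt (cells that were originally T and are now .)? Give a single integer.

Answer: 8

Derivation:
Step 1: +2 fires, +1 burnt (F count now 2)
Step 2: +2 fires, +2 burnt (F count now 2)
Step 3: +2 fires, +2 burnt (F count now 2)
Step 4: +1 fires, +2 burnt (F count now 1)
Step 5: +1 fires, +1 burnt (F count now 1)
Step 6: +0 fires, +1 burnt (F count now 0)
Fire out after step 6
Initially T: 16, now '.': 17
Total burnt (originally-T cells now '.'): 8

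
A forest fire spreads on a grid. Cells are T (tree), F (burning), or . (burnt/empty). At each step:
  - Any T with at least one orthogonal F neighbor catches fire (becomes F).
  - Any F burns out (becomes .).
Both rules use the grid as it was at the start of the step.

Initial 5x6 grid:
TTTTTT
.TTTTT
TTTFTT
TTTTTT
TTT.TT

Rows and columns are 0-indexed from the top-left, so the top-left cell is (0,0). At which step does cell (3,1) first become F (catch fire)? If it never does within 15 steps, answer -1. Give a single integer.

Step 1: cell (3,1)='T' (+4 fires, +1 burnt)
Step 2: cell (3,1)='T' (+7 fires, +4 burnt)
Step 3: cell (3,1)='F' (+9 fires, +7 burnt)
  -> target ignites at step 3
Step 4: cell (3,1)='.' (+5 fires, +9 burnt)
Step 5: cell (3,1)='.' (+2 fires, +5 burnt)
Step 6: cell (3,1)='.' (+0 fires, +2 burnt)
  fire out at step 6

3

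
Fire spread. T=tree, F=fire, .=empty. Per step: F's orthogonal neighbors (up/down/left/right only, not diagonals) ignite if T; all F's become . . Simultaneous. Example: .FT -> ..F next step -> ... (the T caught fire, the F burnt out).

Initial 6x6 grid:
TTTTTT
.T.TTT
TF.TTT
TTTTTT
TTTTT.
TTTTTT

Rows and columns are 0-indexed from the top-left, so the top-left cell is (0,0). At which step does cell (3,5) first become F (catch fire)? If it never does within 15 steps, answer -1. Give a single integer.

Step 1: cell (3,5)='T' (+3 fires, +1 burnt)
Step 2: cell (3,5)='T' (+4 fires, +3 burnt)
Step 3: cell (3,5)='T' (+6 fires, +4 burnt)
Step 4: cell (3,5)='T' (+6 fires, +6 burnt)
Step 5: cell (3,5)='F' (+6 fires, +6 burnt)
  -> target ignites at step 5
Step 6: cell (3,5)='.' (+4 fires, +6 burnt)
Step 7: cell (3,5)='.' (+2 fires, +4 burnt)
Step 8: cell (3,5)='.' (+0 fires, +2 burnt)
  fire out at step 8

5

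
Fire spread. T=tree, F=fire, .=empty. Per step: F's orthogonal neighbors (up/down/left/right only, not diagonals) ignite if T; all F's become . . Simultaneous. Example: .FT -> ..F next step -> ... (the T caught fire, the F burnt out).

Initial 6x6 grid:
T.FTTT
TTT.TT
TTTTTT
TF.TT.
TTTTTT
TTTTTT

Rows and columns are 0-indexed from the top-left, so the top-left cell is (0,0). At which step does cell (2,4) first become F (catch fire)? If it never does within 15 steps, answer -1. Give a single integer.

Step 1: cell (2,4)='T' (+5 fires, +2 burnt)
Step 2: cell (2,4)='T' (+7 fires, +5 burnt)
Step 3: cell (2,4)='T' (+7 fires, +7 burnt)
Step 4: cell (2,4)='F' (+6 fires, +7 burnt)
  -> target ignites at step 4
Step 5: cell (2,4)='.' (+4 fires, +6 burnt)
Step 6: cell (2,4)='.' (+1 fires, +4 burnt)
Step 7: cell (2,4)='.' (+0 fires, +1 burnt)
  fire out at step 7

4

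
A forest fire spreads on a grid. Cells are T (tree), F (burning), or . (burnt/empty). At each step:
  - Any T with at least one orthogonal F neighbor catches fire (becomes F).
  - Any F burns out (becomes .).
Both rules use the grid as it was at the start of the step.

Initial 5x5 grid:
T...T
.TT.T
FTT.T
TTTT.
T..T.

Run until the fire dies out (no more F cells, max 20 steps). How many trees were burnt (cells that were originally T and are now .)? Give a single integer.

Answer: 10

Derivation:
Step 1: +2 fires, +1 burnt (F count now 2)
Step 2: +4 fires, +2 burnt (F count now 4)
Step 3: +2 fires, +4 burnt (F count now 2)
Step 4: +1 fires, +2 burnt (F count now 1)
Step 5: +1 fires, +1 burnt (F count now 1)
Step 6: +0 fires, +1 burnt (F count now 0)
Fire out after step 6
Initially T: 14, now '.': 21
Total burnt (originally-T cells now '.'): 10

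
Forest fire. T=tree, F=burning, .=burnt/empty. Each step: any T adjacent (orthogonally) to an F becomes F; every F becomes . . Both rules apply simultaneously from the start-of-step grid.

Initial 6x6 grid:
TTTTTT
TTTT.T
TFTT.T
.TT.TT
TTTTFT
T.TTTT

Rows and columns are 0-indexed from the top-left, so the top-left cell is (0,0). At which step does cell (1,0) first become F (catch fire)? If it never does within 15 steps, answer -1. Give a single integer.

Step 1: cell (1,0)='T' (+8 fires, +2 burnt)
Step 2: cell (1,0)='F' (+10 fires, +8 burnt)
  -> target ignites at step 2
Step 3: cell (1,0)='.' (+6 fires, +10 burnt)
Step 4: cell (1,0)='.' (+3 fires, +6 burnt)
Step 5: cell (1,0)='.' (+2 fires, +3 burnt)
Step 6: cell (1,0)='.' (+0 fires, +2 burnt)
  fire out at step 6

2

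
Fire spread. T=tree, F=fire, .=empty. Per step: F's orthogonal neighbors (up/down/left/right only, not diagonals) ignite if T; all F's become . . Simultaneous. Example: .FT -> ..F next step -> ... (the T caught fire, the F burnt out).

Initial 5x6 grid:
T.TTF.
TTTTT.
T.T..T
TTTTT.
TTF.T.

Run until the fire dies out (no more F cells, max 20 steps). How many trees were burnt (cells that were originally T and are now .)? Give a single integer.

Step 1: +4 fires, +2 burnt (F count now 4)
Step 2: +6 fires, +4 burnt (F count now 6)
Step 3: +3 fires, +6 burnt (F count now 3)
Step 4: +3 fires, +3 burnt (F count now 3)
Step 5: +1 fires, +3 burnt (F count now 1)
Step 6: +1 fires, +1 burnt (F count now 1)
Step 7: +0 fires, +1 burnt (F count now 0)
Fire out after step 7
Initially T: 19, now '.': 29
Total burnt (originally-T cells now '.'): 18

Answer: 18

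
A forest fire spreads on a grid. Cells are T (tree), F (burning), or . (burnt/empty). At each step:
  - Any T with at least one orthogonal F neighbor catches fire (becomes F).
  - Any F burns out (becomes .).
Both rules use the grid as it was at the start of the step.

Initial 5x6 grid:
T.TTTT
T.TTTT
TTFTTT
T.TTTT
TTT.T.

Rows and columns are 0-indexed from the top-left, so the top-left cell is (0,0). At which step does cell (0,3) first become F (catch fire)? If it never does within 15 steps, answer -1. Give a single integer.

Step 1: cell (0,3)='T' (+4 fires, +1 burnt)
Step 2: cell (0,3)='T' (+6 fires, +4 burnt)
Step 3: cell (0,3)='F' (+7 fires, +6 burnt)
  -> target ignites at step 3
Step 4: cell (0,3)='.' (+6 fires, +7 burnt)
Step 5: cell (0,3)='.' (+1 fires, +6 burnt)
Step 6: cell (0,3)='.' (+0 fires, +1 burnt)
  fire out at step 6

3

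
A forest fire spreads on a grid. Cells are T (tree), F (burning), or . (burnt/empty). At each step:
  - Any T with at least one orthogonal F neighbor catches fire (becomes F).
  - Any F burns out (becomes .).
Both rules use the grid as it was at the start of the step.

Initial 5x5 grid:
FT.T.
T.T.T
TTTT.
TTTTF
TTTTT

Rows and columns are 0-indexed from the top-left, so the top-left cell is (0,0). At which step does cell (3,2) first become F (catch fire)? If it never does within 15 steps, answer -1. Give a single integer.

Step 1: cell (3,2)='T' (+4 fires, +2 burnt)
Step 2: cell (3,2)='F' (+4 fires, +4 burnt)
  -> target ignites at step 2
Step 3: cell (3,2)='.' (+5 fires, +4 burnt)
Step 4: cell (3,2)='.' (+3 fires, +5 burnt)
Step 5: cell (3,2)='.' (+0 fires, +3 burnt)
  fire out at step 5

2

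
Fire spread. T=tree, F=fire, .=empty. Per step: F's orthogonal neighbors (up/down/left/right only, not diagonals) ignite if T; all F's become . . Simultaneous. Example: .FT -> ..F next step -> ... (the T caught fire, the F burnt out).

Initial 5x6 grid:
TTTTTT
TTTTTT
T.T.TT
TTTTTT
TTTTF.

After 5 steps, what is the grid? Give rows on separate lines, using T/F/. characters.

Step 1: 2 trees catch fire, 1 burn out
  TTTTTT
  TTTTTT
  T.T.TT
  TTTTFT
  TTTF..
Step 2: 4 trees catch fire, 2 burn out
  TTTTTT
  TTTTTT
  T.T.FT
  TTTF.F
  TTF...
Step 3: 4 trees catch fire, 4 burn out
  TTTTTT
  TTTTFT
  T.T..F
  TTF...
  TF....
Step 4: 6 trees catch fire, 4 burn out
  TTTTFT
  TTTF.F
  T.F...
  TF....
  F.....
Step 5: 4 trees catch fire, 6 burn out
  TTTF.F
  TTF...
  T.....
  F.....
  ......

TTTF.F
TTF...
T.....
F.....
......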